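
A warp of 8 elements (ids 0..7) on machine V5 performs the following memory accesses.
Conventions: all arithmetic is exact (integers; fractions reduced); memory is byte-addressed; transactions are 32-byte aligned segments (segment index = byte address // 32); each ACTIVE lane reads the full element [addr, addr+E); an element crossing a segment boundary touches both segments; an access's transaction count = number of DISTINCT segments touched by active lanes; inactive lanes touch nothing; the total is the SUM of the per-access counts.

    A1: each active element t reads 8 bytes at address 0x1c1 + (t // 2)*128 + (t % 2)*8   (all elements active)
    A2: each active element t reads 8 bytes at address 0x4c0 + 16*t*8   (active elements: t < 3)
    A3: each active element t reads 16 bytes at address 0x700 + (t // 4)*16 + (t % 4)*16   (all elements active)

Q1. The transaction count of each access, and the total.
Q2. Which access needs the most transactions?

A1: 4 transactions
A2: 3 transactions
A3: 3 transactions

Answer: 4,3,3; total 10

Answer: A1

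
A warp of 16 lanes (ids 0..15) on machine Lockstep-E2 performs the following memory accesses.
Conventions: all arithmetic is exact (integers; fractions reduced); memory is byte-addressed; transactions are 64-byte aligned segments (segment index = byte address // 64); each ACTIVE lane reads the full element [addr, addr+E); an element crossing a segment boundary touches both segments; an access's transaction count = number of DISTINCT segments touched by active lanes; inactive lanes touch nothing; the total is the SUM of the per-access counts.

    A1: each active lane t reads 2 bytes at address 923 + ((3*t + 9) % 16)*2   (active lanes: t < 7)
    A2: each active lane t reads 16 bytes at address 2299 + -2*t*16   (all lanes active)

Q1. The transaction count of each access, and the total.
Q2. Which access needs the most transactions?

A1: 1 transaction
A2: 9 transactions

Answer: 1,9; total 10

Answer: A2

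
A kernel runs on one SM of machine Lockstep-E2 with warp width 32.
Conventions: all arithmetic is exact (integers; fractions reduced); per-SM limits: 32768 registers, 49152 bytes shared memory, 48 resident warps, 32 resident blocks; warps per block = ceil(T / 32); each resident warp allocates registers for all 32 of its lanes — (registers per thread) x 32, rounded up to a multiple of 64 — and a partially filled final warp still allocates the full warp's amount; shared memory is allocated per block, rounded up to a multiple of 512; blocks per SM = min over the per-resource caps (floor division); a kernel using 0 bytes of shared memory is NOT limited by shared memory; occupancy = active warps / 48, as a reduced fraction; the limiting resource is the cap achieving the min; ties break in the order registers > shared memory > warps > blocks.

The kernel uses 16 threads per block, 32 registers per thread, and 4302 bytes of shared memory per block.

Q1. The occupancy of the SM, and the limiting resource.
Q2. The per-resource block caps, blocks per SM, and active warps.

Answer: occupancy 5/24, limited by shared memory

registers: 32 blocks
shared memory: 10 blocks
warps: 48 blocks
blocks: 32 blocks

Answer: 10 blocks, 10 active warps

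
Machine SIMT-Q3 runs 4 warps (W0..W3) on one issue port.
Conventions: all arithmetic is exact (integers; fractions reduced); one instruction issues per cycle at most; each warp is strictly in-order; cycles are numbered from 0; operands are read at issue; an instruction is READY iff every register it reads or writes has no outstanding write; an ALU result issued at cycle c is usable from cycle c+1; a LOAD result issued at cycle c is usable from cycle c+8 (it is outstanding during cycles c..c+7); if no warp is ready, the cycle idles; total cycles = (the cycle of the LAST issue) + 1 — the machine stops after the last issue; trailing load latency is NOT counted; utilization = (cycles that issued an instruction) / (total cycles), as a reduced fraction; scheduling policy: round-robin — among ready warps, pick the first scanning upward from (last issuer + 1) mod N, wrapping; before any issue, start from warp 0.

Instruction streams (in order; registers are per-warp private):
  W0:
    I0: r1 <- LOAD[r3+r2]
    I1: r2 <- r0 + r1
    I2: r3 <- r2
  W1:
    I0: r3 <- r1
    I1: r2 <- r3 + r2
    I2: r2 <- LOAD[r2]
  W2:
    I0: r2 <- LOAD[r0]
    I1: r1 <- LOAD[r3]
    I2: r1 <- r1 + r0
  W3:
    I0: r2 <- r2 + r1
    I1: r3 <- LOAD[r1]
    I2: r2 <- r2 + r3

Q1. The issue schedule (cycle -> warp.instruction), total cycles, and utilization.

cycle 0: W0.I0
cycle 1: W1.I0
cycle 2: W2.I0
cycle 3: W3.I0
cycle 4: W1.I1
cycle 5: W2.I1
cycle 6: W3.I1
cycle 7: W1.I2
cycle 8: W0.I1
cycle 9: W0.I2
cycle 10: idle
cycle 11: idle
cycle 12: idle
cycle 13: W2.I2
cycle 14: W3.I2

Answer: 15 cycles, utilization 4/5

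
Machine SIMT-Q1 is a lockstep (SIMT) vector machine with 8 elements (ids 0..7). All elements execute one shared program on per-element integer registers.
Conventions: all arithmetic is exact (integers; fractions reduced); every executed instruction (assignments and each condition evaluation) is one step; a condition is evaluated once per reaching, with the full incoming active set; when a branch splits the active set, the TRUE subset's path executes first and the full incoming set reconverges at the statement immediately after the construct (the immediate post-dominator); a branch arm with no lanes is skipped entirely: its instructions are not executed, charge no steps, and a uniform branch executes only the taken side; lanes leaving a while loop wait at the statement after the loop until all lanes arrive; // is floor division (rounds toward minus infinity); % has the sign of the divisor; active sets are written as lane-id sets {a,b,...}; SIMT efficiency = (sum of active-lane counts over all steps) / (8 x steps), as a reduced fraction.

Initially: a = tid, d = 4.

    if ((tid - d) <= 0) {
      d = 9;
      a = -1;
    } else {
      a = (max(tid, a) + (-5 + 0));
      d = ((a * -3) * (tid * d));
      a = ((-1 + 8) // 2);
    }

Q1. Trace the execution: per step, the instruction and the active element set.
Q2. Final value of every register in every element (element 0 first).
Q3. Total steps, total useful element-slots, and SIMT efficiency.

step 0: eval ((tid - d) <= 0)        {0,1,2,3,4,5,6,7}
step 1: d <- 9                       {0,1,2,3,4}
step 2: a <- -1                      {0,1,2,3,4}
step 3: a <- (max(tid, a) + (-5 + 0)) {5,6,7}
step 4: d <- ((a * -3) * (tid * d))  {5,6,7}
step 5: a <- ((-1 + 8) // 2)         {5,6,7}

Answer: 6 steps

a: -1,-1,-1,-1,-1,3,3,3
d: 9,9,9,9,9,0,-72,-168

steps = 6; useful = 27; efficiency = 27/48 = 9/16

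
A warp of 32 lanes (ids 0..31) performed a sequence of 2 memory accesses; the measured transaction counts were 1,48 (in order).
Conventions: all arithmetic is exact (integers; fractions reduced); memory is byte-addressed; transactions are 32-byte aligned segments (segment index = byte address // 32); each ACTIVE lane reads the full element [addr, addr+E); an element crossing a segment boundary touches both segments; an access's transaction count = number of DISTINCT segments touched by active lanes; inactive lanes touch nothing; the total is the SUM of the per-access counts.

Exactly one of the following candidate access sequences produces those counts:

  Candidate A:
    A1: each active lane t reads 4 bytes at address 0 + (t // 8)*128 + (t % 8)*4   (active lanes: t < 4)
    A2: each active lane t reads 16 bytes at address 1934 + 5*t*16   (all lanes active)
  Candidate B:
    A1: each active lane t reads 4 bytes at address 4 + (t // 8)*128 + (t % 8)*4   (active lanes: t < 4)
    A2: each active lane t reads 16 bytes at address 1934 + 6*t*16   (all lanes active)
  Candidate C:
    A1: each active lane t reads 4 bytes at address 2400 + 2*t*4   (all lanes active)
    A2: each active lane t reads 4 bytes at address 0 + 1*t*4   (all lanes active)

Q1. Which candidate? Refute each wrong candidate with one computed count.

B: A2 gives 32 transactions, not 48
C: A1 gives 8 transactions, not 1
A: all counts match (1,48)

Answer: A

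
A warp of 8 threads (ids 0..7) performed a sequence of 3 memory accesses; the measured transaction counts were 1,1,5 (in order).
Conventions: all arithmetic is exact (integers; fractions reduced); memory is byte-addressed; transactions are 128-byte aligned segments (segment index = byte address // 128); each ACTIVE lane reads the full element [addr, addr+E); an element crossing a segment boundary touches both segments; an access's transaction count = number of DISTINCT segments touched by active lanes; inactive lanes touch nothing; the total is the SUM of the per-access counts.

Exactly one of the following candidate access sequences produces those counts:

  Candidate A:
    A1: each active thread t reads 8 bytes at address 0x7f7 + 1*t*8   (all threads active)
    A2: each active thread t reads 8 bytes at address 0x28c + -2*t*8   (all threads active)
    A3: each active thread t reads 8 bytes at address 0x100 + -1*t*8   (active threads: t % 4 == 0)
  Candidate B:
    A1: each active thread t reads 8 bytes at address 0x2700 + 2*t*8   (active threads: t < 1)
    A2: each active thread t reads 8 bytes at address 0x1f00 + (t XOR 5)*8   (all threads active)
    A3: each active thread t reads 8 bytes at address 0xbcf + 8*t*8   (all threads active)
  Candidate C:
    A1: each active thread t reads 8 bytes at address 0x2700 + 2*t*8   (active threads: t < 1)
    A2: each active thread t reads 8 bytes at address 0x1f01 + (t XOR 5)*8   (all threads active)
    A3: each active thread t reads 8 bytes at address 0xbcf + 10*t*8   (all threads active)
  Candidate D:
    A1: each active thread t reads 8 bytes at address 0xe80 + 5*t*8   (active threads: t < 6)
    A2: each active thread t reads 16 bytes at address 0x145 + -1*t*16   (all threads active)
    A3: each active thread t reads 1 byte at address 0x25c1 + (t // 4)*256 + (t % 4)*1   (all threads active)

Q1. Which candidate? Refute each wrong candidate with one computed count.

A: A1 gives 2 transactions, not 1
C: A3 gives 6 transactions, not 5
D: A1 gives 2 transactions, not 1
B: all counts match (1,1,5)

Answer: B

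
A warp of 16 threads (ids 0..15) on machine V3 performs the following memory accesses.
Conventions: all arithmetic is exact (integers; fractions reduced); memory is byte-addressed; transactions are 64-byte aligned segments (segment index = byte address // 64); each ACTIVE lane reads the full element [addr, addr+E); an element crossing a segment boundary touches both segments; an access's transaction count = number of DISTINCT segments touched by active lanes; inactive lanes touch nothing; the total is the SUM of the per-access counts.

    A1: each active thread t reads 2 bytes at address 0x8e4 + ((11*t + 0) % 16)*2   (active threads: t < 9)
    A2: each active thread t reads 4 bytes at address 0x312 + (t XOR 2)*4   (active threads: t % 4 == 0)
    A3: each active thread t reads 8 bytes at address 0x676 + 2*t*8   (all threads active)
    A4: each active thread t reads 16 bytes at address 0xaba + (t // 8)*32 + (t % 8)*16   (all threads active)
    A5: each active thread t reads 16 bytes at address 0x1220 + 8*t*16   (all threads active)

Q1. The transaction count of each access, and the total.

A1: 1 transaction
A2: 2 transactions
A3: 5 transactions
A4: 4 transactions
A5: 16 transactions

Answer: 1,2,5,4,16; total 28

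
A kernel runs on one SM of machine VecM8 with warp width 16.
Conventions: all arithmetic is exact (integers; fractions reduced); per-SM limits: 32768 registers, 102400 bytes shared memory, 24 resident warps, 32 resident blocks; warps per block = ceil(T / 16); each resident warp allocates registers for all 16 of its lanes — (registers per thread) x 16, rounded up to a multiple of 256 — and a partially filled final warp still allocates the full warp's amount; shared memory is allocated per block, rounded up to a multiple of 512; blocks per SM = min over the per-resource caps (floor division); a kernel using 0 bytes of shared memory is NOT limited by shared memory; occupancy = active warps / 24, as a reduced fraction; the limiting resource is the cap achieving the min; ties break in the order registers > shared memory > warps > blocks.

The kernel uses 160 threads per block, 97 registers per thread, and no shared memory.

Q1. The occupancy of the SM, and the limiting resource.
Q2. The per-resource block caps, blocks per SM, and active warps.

Answer: occupancy 5/12, limited by registers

registers: 1 block
shared memory: no limit (kernel uses none)
warps: 2 blocks
blocks: 32 blocks

Answer: 1 block, 10 active warps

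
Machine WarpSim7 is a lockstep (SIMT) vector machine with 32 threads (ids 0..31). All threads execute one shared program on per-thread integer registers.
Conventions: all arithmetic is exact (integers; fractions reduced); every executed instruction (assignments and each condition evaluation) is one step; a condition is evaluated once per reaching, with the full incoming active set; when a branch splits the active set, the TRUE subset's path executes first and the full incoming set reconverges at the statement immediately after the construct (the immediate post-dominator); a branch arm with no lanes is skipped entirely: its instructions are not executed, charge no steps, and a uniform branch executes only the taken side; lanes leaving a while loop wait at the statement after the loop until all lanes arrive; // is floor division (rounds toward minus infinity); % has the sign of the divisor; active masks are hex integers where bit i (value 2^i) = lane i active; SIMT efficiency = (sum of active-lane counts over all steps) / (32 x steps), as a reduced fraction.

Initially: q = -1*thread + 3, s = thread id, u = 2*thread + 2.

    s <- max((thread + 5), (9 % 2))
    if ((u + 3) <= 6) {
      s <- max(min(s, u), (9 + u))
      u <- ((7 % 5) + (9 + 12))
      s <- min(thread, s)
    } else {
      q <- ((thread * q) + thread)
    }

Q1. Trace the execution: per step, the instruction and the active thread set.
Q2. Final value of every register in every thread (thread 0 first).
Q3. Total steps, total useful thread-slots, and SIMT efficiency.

step 0: s <- max((thread + 5), (9 % 2)) 0xffffffff
step 1: eval ((u + 3) <= 6)          0xffffffff
step 2: s <- max(min(s, u), (9 + u)) 0x00000001
step 3: u <- ((7 % 5) + (9 + 12))    0x00000001
step 4: s <- min(thread, s)          0x00000001
step 5: q <- ((thread * q) + thread) 0xfffffffe

Answer: 6 steps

q: 3,3,4,3,0,-5,-12,-21,-32,-45,-60,-77,-96,-117,-140,-165,-192,-221,-252,-285,-320,-357,-396,-437,-480,-525,-572,-621,-672,-725,-780,-837
s: 0,6,7,8,9,10,11,12,13,14,15,16,17,18,19,20,21,22,23,24,25,26,27,28,29,30,31,32,33,34,35,36
u: 23,4,6,8,10,12,14,16,18,20,22,24,26,28,30,32,34,36,38,40,42,44,46,48,50,52,54,56,58,60,62,64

steps = 6; useful = 98; efficiency = 98/192 = 49/96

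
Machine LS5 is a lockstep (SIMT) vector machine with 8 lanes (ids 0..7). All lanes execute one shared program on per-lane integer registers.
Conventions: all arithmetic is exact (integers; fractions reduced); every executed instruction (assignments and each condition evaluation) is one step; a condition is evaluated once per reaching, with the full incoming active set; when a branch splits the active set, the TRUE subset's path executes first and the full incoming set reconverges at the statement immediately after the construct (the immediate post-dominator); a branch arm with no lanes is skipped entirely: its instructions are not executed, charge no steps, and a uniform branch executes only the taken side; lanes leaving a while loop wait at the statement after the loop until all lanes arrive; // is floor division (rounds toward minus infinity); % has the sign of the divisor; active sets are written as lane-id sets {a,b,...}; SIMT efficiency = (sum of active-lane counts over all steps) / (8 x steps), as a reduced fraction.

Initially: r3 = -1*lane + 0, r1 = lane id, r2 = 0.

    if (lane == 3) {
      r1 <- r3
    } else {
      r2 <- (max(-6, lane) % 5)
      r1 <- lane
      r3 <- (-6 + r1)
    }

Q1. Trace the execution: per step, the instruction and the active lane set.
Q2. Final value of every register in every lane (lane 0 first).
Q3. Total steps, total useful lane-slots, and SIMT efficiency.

step 0: eval (lane == 3)             {0,1,2,3,4,5,6,7}
step 1: r1 <- r3                     {3}
step 2: r2 <- (max(-6, lane) % 5)    {0,1,2,4,5,6,7}
step 3: r1 <- lane                   {0,1,2,4,5,6,7}
step 4: r3 <- (-6 + r1)              {0,1,2,4,5,6,7}

Answer: 5 steps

r3: -6,-5,-4,-3,-2,-1,0,1
r1: 0,1,2,-3,4,5,6,7
r2: 0,1,2,0,4,0,1,2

steps = 5; useful = 30; efficiency = 30/40 = 3/4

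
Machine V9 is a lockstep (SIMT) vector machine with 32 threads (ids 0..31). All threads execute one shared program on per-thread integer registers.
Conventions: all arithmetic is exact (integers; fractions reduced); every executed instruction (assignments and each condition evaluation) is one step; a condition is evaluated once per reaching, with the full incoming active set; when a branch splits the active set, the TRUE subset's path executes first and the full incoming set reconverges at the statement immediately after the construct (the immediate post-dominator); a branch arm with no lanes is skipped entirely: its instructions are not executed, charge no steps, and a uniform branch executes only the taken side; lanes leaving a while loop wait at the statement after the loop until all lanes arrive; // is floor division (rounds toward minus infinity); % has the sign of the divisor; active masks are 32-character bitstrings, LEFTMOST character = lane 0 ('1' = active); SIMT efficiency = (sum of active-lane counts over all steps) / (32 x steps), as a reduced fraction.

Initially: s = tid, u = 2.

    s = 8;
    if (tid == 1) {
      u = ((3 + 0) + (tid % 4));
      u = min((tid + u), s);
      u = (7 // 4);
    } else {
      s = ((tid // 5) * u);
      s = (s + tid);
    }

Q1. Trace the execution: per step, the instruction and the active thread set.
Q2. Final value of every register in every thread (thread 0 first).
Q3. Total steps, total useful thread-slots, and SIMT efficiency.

step 0: s <- 8                       11111111111111111111111111111111
step 1: eval (tid == 1)              11111111111111111111111111111111
step 2: u <- ((3 + 0) + (tid % 4))   01000000000000000000000000000000
step 3: u <- min((tid + u), s)       01000000000000000000000000000000
step 4: u <- (7 // 4)                01000000000000000000000000000000
step 5: s <- ((tid // 5) * u)        10111111111111111111111111111111
step 6: s <- (s + tid)               10111111111111111111111111111111

Answer: 7 steps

s: 0,8,2,3,4,7,8,9,10,11,14,15,16,17,18,21,22,23,24,25,28,29,30,31,32,35,36,37,38,39,42,43
u: 2,1,2,2,2,2,2,2,2,2,2,2,2,2,2,2,2,2,2,2,2,2,2,2,2,2,2,2,2,2,2,2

steps = 7; useful = 129; efficiency = 129/224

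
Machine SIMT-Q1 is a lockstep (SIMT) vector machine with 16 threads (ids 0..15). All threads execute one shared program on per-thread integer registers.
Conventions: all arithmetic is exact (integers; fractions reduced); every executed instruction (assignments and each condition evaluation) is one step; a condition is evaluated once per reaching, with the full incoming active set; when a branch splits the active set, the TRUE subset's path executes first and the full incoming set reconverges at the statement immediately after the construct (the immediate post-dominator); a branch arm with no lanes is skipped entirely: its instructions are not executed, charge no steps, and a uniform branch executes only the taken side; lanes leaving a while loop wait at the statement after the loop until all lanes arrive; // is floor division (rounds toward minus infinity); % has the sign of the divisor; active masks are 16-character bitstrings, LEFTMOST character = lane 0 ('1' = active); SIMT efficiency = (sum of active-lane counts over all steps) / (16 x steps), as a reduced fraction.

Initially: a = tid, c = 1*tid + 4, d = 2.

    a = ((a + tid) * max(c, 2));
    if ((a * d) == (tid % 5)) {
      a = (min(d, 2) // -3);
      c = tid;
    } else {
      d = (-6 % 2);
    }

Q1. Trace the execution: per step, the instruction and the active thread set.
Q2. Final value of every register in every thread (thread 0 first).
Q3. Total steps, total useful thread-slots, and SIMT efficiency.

step 0: a <- ((a + tid) * max(c, 2)) 1111111111111111
step 1: eval ((a * d) == (tid % 5))  1111111111111111
step 2: a <- (min(d, 2) // -3)       1000000000000000
step 3: c <- tid                     1000000000000000
step 4: d <- (-6 % 2)                0111111111111111

Answer: 5 steps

a: -1,10,24,42,64,90,120,154,192,234,280,330,384,442,504,570
c: 0,5,6,7,8,9,10,11,12,13,14,15,16,17,18,19
d: 2,0,0,0,0,0,0,0,0,0,0,0,0,0,0,0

steps = 5; useful = 49; efficiency = 49/80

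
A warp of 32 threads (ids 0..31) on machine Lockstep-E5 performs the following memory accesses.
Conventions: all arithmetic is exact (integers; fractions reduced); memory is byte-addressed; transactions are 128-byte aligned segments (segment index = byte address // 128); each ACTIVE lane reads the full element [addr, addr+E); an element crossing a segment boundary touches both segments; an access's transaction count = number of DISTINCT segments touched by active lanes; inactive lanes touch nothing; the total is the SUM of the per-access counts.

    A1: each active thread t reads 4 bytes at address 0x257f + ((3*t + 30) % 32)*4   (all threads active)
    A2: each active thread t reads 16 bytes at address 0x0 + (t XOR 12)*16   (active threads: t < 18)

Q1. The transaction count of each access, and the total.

A1: 2 transactions
A2: 3 transactions

Answer: 2,3; total 5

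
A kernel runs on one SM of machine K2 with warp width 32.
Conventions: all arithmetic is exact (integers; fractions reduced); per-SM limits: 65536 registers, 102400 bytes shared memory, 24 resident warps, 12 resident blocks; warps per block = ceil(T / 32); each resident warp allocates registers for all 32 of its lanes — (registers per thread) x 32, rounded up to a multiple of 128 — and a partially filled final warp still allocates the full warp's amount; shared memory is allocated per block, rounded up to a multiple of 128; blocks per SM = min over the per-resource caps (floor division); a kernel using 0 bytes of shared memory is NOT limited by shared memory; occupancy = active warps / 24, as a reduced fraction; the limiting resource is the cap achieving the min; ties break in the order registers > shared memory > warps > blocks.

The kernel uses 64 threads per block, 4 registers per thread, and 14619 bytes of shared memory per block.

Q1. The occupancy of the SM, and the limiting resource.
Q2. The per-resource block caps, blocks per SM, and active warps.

Answer: occupancy 1/2, limited by shared memory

registers: 256 blocks
shared memory: 6 blocks
warps: 12 blocks
blocks: 12 blocks

Answer: 6 blocks, 12 active warps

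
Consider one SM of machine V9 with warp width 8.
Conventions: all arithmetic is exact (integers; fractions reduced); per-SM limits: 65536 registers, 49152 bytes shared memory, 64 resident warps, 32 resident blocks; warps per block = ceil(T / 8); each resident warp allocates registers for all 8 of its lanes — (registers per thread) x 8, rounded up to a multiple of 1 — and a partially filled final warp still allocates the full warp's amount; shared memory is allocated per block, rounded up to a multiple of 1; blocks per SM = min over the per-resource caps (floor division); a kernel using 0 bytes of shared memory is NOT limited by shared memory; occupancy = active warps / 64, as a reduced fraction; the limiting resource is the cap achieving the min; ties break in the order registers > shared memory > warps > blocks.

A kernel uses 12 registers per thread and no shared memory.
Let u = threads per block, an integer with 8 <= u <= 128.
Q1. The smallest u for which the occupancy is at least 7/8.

Answer: u = 9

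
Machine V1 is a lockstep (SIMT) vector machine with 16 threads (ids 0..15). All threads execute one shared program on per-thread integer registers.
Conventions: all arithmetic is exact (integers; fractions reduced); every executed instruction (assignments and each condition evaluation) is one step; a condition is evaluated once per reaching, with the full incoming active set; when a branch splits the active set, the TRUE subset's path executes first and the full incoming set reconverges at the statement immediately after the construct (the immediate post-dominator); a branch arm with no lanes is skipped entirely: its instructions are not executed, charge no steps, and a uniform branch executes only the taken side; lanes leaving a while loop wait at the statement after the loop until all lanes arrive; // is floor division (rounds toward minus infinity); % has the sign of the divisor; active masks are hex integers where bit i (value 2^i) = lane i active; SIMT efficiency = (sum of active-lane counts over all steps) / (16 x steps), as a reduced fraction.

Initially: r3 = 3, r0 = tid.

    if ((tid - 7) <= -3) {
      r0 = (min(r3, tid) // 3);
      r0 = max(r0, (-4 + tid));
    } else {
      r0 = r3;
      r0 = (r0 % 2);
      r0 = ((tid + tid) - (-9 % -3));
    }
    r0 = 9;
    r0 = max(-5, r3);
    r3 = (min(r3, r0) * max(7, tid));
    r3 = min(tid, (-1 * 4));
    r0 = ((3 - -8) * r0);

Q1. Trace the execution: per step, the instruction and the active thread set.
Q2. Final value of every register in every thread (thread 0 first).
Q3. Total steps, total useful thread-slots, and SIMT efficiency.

step 0: eval ((tid - 7) <= -3)       0xffff
step 1: r0 <- (min(r3, tid) // 3)    0x001f
step 2: r0 <- max(r0, (-4 + tid))    0x001f
step 3: r0 <- r3                     0xffe0
step 4: r0 <- (r0 % 2)               0xffe0
step 5: r0 <- ((tid + tid) - (-9 % -3)) 0xffe0
step 6: r0 <- 9                      0xffff
step 7: r0 <- max(-5, r3)            0xffff
step 8: r3 <- (min(r3, r0) * max(7, tid)) 0xffff
step 9: r3 <- min(tid, (-1 * 4))     0xffff
step 10: r0 <- ((3 - -8) * r0)        0xffff

Answer: 11 steps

r3: -4,-4,-4,-4,-4,-4,-4,-4,-4,-4,-4,-4,-4,-4,-4,-4
r0: 33,33,33,33,33,33,33,33,33,33,33,33,33,33,33,33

steps = 11; useful = 139; efficiency = 139/176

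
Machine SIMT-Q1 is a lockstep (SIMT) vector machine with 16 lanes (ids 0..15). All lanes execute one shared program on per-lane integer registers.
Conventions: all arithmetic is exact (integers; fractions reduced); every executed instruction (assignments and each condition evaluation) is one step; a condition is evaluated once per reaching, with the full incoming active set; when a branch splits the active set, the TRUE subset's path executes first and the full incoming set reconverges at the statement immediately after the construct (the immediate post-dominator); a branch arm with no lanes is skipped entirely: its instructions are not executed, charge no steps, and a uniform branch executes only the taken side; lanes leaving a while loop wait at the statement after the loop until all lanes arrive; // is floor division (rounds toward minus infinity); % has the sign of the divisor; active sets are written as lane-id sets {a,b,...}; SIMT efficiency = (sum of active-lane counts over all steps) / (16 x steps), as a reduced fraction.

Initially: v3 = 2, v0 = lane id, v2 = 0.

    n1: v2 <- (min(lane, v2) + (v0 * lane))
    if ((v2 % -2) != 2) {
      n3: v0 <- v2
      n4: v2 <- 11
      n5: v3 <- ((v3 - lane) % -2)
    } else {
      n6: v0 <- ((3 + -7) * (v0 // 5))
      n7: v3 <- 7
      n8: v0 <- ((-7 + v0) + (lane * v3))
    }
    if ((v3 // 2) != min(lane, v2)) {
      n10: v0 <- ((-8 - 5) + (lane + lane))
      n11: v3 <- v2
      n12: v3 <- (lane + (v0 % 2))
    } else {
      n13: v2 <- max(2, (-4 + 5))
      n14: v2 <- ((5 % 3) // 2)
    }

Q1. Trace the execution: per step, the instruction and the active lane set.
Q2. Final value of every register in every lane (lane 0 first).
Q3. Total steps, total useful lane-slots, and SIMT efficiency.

step 0: v2 <- (min(lane, v2) + (v0 * lane)) {0,1,2,3,4,5,6,7,8,9,10,11,12,13,14,15}
step 1: eval ((v2 % -2) != 2)        {0,1,2,3,4,5,6,7,8,9,10,11,12,13,14,15}
step 2: v0 <- v2                     {0,1,2,3,4,5,6,7,8,9,10,11,12,13,14,15}
step 3: v2 <- 11                     {0,1,2,3,4,5,6,7,8,9,10,11,12,13,14,15}
step 4: v3 <- ((v3 - lane) % -2)     {0,1,2,3,4,5,6,7,8,9,10,11,12,13,14,15}
step 5: eval ((v3 // 2) != min(lane, v2)) {0,1,2,3,4,5,6,7,8,9,10,11,12,13,14,15}
step 6: v0 <- ((-8 - 5) + (lane + lane)) {1,2,3,4,5,6,7,8,9,10,11,12,13,14,15}
step 7: v3 <- v2                     {1,2,3,4,5,6,7,8,9,10,11,12,13,14,15}
step 8: v3 <- (lane + (v0 % 2))      {1,2,3,4,5,6,7,8,9,10,11,12,13,14,15}
step 9: v2 <- max(2, (-4 + 5))       {0}
step 10: v2 <- ((5 % 3) // 2)         {0}

Answer: 11 steps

v3: 0,2,3,4,5,6,7,8,9,10,11,12,13,14,15,16
v0: 0,-11,-9,-7,-5,-3,-1,1,3,5,7,9,11,13,15,17
v2: 1,11,11,11,11,11,11,11,11,11,11,11,11,11,11,11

steps = 11; useful = 143; efficiency = 143/176 = 13/16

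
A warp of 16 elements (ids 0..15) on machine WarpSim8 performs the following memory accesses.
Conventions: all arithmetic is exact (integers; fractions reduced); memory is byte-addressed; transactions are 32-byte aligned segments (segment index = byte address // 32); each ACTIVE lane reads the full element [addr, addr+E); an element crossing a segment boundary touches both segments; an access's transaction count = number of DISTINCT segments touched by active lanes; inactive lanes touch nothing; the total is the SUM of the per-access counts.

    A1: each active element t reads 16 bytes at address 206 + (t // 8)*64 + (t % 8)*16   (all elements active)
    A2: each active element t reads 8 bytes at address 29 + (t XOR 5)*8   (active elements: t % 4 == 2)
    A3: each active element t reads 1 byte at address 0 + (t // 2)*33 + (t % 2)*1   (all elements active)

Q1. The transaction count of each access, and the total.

A1: 7 transactions
A2: 4 transactions
A3: 8 transactions

Answer: 7,4,8; total 19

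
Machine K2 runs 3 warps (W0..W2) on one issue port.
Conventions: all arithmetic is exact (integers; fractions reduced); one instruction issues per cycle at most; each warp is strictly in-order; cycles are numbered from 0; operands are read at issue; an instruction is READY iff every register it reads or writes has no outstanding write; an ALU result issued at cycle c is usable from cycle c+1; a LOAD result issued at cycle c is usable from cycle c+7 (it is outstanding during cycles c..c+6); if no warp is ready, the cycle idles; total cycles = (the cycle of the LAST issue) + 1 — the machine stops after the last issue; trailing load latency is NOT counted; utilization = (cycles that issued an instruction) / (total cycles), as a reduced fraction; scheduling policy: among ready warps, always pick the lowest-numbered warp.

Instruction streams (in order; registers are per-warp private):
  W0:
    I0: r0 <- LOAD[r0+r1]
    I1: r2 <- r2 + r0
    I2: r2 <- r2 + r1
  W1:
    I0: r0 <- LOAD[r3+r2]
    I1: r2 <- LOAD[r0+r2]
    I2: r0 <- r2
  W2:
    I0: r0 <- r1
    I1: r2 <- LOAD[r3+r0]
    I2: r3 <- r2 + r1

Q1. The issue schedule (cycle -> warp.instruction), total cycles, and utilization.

cycle 0: W0.I0
cycle 1: W1.I0
cycle 2: W2.I0
cycle 3: W2.I1
cycle 4: idle
cycle 5: idle
cycle 6: idle
cycle 7: W0.I1
cycle 8: W0.I2
cycle 9: W1.I1
cycle 10: W2.I2
cycle 11: idle
cycle 12: idle
cycle 13: idle
cycle 14: idle
cycle 15: idle
cycle 16: W1.I2

Answer: 17 cycles, utilization 9/17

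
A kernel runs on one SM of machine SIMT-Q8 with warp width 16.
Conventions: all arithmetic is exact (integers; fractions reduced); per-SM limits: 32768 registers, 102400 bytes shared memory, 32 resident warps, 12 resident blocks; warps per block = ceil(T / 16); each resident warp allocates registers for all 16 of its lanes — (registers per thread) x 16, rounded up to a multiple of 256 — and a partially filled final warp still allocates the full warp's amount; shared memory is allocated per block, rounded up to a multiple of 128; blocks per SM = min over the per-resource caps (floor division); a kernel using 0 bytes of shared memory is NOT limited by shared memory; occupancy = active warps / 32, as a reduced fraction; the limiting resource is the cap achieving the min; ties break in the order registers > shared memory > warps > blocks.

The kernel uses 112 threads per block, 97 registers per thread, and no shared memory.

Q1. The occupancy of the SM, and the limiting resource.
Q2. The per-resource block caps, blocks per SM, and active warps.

Answer: occupancy 7/16, limited by registers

registers: 2 blocks
shared memory: no limit (kernel uses none)
warps: 4 blocks
blocks: 12 blocks

Answer: 2 blocks, 14 active warps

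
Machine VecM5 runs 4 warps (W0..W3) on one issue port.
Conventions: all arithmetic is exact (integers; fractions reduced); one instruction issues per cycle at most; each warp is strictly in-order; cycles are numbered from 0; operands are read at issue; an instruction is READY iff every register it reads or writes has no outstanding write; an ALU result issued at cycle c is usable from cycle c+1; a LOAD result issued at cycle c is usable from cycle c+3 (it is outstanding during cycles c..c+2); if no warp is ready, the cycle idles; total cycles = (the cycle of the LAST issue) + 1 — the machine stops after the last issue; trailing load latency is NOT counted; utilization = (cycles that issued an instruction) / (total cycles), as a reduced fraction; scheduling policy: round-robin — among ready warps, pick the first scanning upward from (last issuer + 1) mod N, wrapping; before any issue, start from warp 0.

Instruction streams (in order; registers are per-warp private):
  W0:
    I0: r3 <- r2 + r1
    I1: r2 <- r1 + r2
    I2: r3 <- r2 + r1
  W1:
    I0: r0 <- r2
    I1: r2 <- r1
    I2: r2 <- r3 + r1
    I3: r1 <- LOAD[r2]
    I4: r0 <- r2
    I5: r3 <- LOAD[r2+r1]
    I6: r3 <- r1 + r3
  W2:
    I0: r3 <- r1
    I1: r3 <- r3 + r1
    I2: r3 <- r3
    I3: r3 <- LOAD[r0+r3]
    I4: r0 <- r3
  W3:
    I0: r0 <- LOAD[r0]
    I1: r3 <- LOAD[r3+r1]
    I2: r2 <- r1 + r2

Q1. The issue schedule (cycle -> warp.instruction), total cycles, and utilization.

cycle 0: W0.I0
cycle 1: W1.I0
cycle 2: W2.I0
cycle 3: W3.I0
cycle 4: W0.I1
cycle 5: W1.I1
cycle 6: W2.I1
cycle 7: W3.I1
cycle 8: W0.I2
cycle 9: W1.I2
cycle 10: W2.I2
cycle 11: W3.I2
cycle 12: W1.I3
cycle 13: W2.I3
cycle 14: W1.I4
cycle 15: W1.I5
cycle 16: W2.I4
cycle 17: idle
cycle 18: W1.I6

Answer: 19 cycles, utilization 18/19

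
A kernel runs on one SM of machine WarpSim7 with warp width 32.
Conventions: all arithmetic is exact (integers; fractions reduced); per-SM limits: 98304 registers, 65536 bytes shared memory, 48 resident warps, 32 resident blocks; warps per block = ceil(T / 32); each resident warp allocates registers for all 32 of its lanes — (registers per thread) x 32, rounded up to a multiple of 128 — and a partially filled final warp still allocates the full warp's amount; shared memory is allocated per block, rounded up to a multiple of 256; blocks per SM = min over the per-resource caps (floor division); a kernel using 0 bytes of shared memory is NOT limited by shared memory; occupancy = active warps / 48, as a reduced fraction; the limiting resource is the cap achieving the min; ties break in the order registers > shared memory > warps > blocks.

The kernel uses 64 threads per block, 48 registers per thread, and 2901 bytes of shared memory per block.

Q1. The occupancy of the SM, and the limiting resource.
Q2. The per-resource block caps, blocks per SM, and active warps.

Answer: occupancy 7/8, limited by shared memory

registers: 32 blocks
shared memory: 21 blocks
warps: 24 blocks
blocks: 32 blocks

Answer: 21 blocks, 42 active warps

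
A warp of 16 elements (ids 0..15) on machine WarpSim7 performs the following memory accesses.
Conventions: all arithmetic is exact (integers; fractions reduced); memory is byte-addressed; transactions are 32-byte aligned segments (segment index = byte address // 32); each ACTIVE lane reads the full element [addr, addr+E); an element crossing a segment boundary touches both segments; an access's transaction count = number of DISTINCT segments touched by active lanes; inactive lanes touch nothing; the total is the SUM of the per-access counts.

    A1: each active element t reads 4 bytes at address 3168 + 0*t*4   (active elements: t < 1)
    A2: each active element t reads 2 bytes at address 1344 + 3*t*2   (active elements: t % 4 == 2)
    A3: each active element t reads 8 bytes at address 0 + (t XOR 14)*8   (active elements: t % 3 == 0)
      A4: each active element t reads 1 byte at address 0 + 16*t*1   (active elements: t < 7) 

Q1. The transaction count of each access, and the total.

A1: 1 transaction
A2: 3 transactions
A3: 4 transactions
A4: 4 transactions

Answer: 1,3,4,4; total 12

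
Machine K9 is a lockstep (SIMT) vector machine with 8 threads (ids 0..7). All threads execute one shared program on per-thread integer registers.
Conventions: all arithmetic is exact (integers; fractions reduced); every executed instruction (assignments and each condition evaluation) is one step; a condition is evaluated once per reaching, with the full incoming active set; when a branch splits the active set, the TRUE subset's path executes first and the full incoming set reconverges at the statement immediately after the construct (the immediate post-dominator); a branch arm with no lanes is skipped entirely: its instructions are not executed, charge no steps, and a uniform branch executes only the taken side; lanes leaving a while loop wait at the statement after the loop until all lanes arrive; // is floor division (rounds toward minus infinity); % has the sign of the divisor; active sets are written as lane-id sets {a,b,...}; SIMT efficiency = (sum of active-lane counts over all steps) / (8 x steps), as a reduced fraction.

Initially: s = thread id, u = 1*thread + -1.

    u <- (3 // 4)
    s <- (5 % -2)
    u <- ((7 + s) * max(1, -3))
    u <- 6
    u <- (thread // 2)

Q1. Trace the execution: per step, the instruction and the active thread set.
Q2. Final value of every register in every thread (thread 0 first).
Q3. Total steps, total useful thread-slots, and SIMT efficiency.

step 0: u <- (3 // 4)                {0,1,2,3,4,5,6,7}
step 1: s <- (5 % -2)                {0,1,2,3,4,5,6,7}
step 2: u <- ((7 + s) * max(1, -3))  {0,1,2,3,4,5,6,7}
step 3: u <- 6                       {0,1,2,3,4,5,6,7}
step 4: u <- (thread // 2)           {0,1,2,3,4,5,6,7}

Answer: 5 steps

s: -1,-1,-1,-1,-1,-1,-1,-1
u: 0,0,1,1,2,2,3,3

steps = 5; useful = 40; efficiency = 40/40 = 1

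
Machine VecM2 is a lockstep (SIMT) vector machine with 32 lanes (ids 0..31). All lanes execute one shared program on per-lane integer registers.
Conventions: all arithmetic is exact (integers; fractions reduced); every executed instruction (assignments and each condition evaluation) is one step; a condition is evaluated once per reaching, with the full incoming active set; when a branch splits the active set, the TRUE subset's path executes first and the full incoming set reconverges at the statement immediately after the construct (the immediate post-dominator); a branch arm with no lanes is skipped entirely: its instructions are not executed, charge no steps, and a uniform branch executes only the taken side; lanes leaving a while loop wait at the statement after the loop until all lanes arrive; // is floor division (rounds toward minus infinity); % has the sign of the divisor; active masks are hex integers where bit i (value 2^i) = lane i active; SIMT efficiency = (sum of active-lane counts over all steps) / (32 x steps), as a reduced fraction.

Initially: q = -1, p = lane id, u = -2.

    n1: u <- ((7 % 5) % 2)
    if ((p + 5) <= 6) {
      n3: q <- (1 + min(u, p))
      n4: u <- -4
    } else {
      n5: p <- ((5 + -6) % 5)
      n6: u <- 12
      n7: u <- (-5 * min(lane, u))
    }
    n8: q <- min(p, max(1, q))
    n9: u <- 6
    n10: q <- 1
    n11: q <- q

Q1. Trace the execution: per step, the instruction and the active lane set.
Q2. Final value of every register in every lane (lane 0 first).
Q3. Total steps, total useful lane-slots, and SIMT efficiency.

step 0: u <- ((7 % 5) % 2)           0xffffffff
step 1: eval ((p + 5) <= 6)          0xffffffff
step 2: q <- (1 + min(u, p))         0x00000003
step 3: u <- -4                      0x00000003
step 4: p <- ((5 + -6) % 5)          0xfffffffc
step 5: u <- 12                      0xfffffffc
step 6: u <- (-5 * min(lane, u))     0xfffffffc
step 7: q <- min(p, max(1, q))       0xffffffff
step 8: u <- 6                       0xffffffff
step 9: q <- 1                       0xffffffff
step 10: q <- q                       0xffffffff

Answer: 11 steps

q: 1,1,1,1,1,1,1,1,1,1,1,1,1,1,1,1,1,1,1,1,1,1,1,1,1,1,1,1,1,1,1,1
p: 0,1,4,4,4,4,4,4,4,4,4,4,4,4,4,4,4,4,4,4,4,4,4,4,4,4,4,4,4,4,4,4
u: 6,6,6,6,6,6,6,6,6,6,6,6,6,6,6,6,6,6,6,6,6,6,6,6,6,6,6,6,6,6,6,6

steps = 11; useful = 286; efficiency = 286/352 = 13/16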